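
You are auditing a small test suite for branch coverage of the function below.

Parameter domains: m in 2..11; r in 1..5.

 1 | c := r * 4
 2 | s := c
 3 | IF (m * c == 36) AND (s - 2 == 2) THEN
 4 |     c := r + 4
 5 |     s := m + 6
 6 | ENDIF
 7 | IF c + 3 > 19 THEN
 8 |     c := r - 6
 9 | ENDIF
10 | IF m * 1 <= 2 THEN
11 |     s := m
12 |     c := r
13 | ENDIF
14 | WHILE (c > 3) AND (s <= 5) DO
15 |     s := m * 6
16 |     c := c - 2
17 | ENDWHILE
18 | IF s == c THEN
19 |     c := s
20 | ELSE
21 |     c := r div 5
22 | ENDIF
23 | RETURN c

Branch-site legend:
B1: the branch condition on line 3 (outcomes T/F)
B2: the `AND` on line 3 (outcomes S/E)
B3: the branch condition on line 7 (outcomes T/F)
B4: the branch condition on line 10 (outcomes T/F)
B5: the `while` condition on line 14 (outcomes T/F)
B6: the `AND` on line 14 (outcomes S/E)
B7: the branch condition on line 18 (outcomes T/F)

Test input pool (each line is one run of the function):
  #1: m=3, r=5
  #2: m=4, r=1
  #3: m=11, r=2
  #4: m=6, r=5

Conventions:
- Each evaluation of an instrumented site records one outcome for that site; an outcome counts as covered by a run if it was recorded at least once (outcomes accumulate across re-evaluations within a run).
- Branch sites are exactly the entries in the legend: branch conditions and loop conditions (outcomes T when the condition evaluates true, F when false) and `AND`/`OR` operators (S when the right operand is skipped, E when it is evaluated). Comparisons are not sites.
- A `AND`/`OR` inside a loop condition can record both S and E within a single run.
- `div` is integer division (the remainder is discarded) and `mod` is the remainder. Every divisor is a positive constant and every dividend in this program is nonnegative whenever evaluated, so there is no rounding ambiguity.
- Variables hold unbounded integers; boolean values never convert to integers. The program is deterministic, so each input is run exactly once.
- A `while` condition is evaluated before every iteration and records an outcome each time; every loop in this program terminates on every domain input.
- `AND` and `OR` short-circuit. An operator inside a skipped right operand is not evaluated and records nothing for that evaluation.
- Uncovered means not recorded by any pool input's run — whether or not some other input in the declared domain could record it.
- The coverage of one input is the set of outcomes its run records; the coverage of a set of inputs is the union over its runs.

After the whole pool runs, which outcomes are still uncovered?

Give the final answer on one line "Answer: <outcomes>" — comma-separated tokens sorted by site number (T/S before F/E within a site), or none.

input #1, m=3, r=5: outcomes B1=F, B2=S, B3=T, B4=F, B5=F, B6=S, B7=F
input #2, m=4, r=1: outcomes B1=F, B2=S, B3=F, B4=F, B5=T, B5=F, B6=S, B6=E, B7=F
input #3, m=11, r=2: outcomes B1=F, B2=S, B3=F, B4=F, B5=F, B6=E, B7=T
input #4, m=6, r=5: outcomes B1=F, B2=S, B3=T, B4=F, B5=F, B6=S, B7=F
union over the pool: B1=F, B2=S, B3=T, B3=F, B4=F, B5=T, B5=F, B6=S, B6=E, B7=T, B7=F
uncovered (3 of 14): B1=T, B2=E, B4=T

Answer: B1=T, B2=E, B4=T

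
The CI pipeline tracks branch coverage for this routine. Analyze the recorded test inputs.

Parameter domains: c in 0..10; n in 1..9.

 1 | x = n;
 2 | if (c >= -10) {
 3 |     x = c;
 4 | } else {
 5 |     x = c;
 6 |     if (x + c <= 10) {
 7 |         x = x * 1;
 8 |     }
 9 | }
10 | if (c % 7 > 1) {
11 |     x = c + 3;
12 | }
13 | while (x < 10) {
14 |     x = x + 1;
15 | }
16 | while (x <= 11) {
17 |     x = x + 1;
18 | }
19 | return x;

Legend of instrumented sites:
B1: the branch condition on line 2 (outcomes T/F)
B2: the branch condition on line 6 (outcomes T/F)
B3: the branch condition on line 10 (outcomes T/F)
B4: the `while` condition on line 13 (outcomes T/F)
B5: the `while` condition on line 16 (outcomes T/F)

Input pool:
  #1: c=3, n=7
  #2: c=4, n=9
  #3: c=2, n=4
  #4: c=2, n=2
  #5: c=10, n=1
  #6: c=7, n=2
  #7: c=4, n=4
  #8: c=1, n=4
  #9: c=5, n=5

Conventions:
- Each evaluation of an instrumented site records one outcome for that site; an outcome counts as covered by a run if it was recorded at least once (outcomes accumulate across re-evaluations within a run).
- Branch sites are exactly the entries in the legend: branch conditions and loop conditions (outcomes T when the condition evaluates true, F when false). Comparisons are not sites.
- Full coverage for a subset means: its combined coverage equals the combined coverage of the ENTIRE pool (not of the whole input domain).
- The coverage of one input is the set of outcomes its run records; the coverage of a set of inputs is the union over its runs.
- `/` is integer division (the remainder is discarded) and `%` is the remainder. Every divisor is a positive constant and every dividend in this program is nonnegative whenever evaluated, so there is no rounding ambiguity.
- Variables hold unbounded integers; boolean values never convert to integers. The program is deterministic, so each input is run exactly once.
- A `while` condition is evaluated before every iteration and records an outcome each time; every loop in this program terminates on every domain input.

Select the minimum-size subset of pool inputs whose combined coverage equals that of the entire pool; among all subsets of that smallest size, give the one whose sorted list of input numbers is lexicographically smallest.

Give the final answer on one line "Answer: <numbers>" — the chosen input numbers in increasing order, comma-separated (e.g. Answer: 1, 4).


test 1 (c=3, n=7) fires B1->T, B3->T, B4->T, B4->T, B4->T, B4->T, B4->F, B5->T, B5->T, B5->F; hits B1=T, B3=T, B4=T, B4=F, B5=T, B5=F
test 2 (c=4, n=9) fires B1->T, B3->T, B4->T, B4->T, B4->T, B4->F, B5->T, B5->T, B5->F; hits B1=T, B3=T, B4=T, B4=F, B5=T, B5=F
test 3 (c=2, n=4) fires B1->T, B3->T, B4->T, B4->T, B4->T, B4->T, B4->T, B4->F, B5->T, B5->T, B5->F; hits B1=T, B3=T, B4=T, B4=F, B5=T, B5=F
test 4 (c=2, n=2) fires B1->T, B3->T, B4->T, B4->T, B4->T, B4->T, B4->T, B4->F, B5->T, B5->T, B5->F; hits B1=T, B3=T, B4=T, B4=F, B5=T, B5=F
test 5 (c=10, n=1) fires B1->T, B3->T, B4->F, B5->F; hits B1=T, B3=T, B4=F, B5=F
test 6 (c=7, n=2) fires B1->T, B3->F, B4->T, B4->T, B4->T, B4->F, B5->T, B5->T, B5->F; hits B1=T, B3=F, B4=T, B4=F, B5=T, B5=F
test 7 (c=4, n=4) fires B1->T, B3->T, B4->T, B4->T, B4->T, B4->F, B5->T, B5->T, B5->F; hits B1=T, B3=T, B4=T, B4=F, B5=T, B5=F
test 8 (c=1, n=4) fires B1->T, B3->F, B4->T, B4->T, B4->T, B4->T, B4->T, B4->T, B4->T, B4->T, B4->T, B4->F, B5->T, B5->T, ...; hits B1=T, B3=F, B4=T, B4=F, B5=T, B5=F
test 9 (c=5, n=5) fires B1->T, B3->T, B4->T, B4->T, B4->F, B5->T, B5->T, B5->F; hits B1=T, B3=T, B4=T, B4=F, B5=T, B5=F
the full pool covers 7 outcomes: B1=T, B3=T, B3=F, B4=T, B4=F, B5=T, B5=F
no size-1 subset reaches all 7 outcomes (best union: 6/7)
the canonical winner is {1, 6}: size 2, full 7-outcome coverage, earliest index list among size-2 covers
Answer: 1, 6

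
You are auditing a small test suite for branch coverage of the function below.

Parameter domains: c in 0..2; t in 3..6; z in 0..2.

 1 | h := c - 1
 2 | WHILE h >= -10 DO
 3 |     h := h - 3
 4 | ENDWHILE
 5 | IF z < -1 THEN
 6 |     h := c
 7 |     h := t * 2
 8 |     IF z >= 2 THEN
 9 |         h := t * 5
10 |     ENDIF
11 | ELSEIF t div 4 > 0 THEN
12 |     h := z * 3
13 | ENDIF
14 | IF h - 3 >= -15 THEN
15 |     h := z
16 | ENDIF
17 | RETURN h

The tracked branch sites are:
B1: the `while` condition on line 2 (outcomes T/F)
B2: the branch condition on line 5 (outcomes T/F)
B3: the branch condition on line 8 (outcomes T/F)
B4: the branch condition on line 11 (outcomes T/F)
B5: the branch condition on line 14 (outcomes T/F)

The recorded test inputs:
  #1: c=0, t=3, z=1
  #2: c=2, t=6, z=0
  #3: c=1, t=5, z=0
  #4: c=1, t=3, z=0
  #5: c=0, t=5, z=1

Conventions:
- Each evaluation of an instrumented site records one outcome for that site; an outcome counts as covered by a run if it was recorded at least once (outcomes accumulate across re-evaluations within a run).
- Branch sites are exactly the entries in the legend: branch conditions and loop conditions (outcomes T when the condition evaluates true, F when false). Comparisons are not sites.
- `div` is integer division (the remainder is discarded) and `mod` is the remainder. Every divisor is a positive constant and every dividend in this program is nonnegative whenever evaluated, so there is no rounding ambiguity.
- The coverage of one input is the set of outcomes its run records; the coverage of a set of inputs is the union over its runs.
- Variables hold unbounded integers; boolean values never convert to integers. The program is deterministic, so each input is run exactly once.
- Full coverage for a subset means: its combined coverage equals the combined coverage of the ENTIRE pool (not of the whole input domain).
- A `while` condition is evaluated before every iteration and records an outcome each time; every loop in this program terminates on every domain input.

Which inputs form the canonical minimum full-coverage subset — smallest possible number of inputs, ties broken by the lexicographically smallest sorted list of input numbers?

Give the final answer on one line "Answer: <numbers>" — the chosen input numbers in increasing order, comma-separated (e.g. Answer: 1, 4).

input #1, c=0, t=3, z=1: outcomes B1=T, B1=F, B2=F, B4=F, B5=F
input #2, c=2, t=6, z=0: outcomes B1=T, B1=F, B2=F, B4=T, B5=T
input #3, c=1, t=5, z=0: outcomes B1=T, B1=F, B2=F, B4=T, B5=T
input #4, c=1, t=3, z=0: outcomes B1=T, B1=F, B2=F, B4=F, B5=T
input #5, c=0, t=5, z=1: outcomes B1=T, B1=F, B2=F, B4=T, B5=T
pool-wide coverage (7 outcomes): B1=T, B1=F, B2=F, B4=T, B4=F, B5=T, B5=F
no size-1 subset reaches all 7 outcomes (best union: 5/7)
the canonical winner is {1, 2}: size 2, full 7-outcome coverage, earliest index list among size-2 covers

Answer: 1, 2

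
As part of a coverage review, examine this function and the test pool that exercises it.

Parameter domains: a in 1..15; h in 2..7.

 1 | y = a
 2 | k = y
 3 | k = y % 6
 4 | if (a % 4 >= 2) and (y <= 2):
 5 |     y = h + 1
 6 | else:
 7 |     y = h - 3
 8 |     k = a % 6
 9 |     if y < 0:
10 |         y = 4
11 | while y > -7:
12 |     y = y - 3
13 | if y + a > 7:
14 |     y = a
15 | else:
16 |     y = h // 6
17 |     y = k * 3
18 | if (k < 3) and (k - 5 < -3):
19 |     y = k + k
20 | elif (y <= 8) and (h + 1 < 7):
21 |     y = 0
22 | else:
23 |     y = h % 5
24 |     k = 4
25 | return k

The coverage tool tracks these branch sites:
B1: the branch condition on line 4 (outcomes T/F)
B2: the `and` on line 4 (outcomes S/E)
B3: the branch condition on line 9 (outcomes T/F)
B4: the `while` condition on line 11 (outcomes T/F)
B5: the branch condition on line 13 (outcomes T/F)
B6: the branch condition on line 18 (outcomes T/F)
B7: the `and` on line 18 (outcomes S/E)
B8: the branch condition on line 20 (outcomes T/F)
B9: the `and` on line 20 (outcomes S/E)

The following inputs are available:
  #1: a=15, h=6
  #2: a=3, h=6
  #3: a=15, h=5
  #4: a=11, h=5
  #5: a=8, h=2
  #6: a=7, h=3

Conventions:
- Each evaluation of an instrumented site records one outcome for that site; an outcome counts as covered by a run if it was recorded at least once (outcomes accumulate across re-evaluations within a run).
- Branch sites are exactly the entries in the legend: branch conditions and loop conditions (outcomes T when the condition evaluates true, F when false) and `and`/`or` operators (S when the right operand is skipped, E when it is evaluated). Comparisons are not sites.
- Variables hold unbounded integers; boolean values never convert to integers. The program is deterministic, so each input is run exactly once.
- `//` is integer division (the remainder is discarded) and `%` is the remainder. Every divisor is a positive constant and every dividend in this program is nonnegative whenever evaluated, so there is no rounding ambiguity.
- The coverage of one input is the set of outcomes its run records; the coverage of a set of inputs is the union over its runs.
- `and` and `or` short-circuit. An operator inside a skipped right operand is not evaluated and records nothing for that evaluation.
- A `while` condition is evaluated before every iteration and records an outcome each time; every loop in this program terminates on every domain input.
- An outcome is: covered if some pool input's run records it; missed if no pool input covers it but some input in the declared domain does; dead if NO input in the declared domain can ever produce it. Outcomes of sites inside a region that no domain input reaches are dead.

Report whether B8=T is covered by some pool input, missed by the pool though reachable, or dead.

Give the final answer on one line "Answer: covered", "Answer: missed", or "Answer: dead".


B8=T is recorded by pool input(s) 5 -> covered
Answer: covered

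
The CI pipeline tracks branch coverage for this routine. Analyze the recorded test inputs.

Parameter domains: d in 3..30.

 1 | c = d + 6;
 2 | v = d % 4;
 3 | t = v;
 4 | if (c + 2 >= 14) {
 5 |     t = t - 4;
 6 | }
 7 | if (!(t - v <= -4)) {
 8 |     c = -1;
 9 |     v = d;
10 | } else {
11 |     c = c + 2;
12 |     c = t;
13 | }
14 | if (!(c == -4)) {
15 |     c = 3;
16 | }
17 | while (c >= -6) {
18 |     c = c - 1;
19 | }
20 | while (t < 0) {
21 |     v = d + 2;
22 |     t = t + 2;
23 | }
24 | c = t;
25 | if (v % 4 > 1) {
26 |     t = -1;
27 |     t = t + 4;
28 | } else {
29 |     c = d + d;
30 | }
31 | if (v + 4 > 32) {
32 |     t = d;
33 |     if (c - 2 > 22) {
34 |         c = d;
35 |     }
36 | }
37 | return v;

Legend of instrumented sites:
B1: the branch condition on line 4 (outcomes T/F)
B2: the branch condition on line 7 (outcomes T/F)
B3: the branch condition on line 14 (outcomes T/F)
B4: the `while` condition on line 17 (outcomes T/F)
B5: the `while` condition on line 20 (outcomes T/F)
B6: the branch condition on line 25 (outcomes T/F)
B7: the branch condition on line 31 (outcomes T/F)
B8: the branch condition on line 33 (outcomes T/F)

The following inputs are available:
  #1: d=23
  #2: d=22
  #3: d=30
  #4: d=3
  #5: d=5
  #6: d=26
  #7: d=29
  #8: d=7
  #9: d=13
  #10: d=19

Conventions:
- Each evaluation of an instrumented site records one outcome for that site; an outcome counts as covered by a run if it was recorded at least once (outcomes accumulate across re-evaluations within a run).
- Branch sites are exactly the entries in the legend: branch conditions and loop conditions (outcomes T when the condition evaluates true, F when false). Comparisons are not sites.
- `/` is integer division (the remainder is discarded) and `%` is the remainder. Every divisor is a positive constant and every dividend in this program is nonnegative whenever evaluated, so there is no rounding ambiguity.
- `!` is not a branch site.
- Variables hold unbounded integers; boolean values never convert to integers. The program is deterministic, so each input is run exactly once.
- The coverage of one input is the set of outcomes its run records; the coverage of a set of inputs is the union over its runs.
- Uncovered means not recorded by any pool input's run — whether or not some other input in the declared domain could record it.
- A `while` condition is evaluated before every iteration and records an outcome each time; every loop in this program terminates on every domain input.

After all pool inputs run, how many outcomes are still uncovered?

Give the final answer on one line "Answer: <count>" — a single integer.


input #1 (d=23): covers B1=T, B2=F, B3=T, B4=T, B4=F, B5=T, B5=F, B6=F, B7=F
input #2 (d=22): covers B1=T, B2=F, B3=T, B4=T, B4=F, B5=T, B5=F, B6=F, B7=F
input #3 (d=30): covers B1=T, B2=F, B3=T, B4=T, B4=F, B5=T, B5=F, B6=F, B7=T, B8=T
input #4 (d=3): covers B1=F, B2=T, B3=T, B4=T, B4=F, B5=F, B6=T, B7=F
input #5 (d=5): covers B1=F, B2=T, B3=T, B4=T, B4=F, B5=F, B6=F, B7=F
input #6 (d=26): covers B1=T, B2=F, B3=T, B4=T, B4=F, B5=T, B5=F, B6=F, B7=F
input #7 (d=29): covers B1=T, B2=F, B3=T, B4=T, B4=F, B5=T, B5=F, B6=T, B7=T, B8=F
input #8 (d=7): covers B1=T, B2=F, B3=T, B4=T, B4=F, B5=T, B5=F, B6=F, B7=F
input #9 (d=13): covers B1=T, B2=F, B3=T, B4=T, B4=F, B5=T, B5=F, B6=T, B7=F
input #10 (d=19): covers B1=T, B2=F, B3=T, B4=T, B4=F, B5=T, B5=F, B6=F, B7=F
union over the pool: B1=T, B1=F, B2=T, B2=F, B3=T, B4=T, B4=F, B5=T, B5=F, B6=T, B6=F, B7=T, B7=F, B8=T, B8=F
uncovered (1 of 16): B3=F
Answer: 1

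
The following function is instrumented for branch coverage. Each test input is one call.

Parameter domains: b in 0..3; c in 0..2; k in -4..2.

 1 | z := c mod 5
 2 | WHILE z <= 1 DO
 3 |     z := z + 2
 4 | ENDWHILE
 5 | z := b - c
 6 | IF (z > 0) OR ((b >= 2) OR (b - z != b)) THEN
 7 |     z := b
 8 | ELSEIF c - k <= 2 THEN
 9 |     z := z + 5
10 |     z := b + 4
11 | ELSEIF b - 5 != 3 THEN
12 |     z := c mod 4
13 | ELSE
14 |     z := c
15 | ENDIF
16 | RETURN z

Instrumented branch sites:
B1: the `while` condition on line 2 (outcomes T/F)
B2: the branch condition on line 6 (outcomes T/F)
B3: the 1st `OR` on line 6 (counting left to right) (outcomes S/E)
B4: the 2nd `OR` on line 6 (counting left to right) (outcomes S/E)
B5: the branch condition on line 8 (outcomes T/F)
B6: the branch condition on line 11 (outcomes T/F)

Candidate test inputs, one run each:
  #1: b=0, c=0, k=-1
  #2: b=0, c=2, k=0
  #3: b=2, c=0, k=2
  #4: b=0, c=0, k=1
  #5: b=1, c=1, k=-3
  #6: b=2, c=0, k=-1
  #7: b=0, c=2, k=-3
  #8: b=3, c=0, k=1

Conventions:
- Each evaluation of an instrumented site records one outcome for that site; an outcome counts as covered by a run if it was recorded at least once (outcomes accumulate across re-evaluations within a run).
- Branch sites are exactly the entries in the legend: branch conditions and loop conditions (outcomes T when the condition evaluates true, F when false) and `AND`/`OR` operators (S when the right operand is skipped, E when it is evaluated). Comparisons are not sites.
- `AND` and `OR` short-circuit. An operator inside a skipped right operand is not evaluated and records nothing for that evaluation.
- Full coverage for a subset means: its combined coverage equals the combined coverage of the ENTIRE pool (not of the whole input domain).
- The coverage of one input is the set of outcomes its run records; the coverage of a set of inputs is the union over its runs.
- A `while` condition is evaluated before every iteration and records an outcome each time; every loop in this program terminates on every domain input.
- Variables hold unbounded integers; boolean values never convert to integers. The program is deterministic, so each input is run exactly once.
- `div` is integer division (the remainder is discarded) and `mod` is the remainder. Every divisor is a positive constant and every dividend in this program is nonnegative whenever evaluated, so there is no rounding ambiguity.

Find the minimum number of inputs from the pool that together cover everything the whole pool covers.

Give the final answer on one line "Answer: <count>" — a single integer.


run #1 (b=0, c=0, k=-1) runs B1->T, B1->F, B3->E, B4->E, B2->F, B5->T; records B1=T, B1=F, B2=F, B3=E, B4=E, B5=T
run #2 (b=0, c=2, k=0) runs B1->F, B3->E, B4->E, B2->T; records B1=F, B2=T, B3=E, B4=E
run #3 (b=2, c=0, k=2) runs B1->T, B1->F, B3->S, B2->T; records B1=T, B1=F, B2=T, B3=S
run #4 (b=0, c=0, k=1) runs B1->T, B1->F, B3->E, B4->E, B2->F, B5->T; records B1=T, B1=F, B2=F, B3=E, B4=E, B5=T
run #5 (b=1, c=1, k=-3) runs B1->T, B1->F, B3->E, B4->E, B2->F, B5->F, B6->T; records B1=T, B1=F, B2=F, B3=E, B4=E, B5=F, B6=T
run #6 (b=2, c=0, k=-1) runs B1->T, B1->F, B3->S, B2->T; records B1=T, B1=F, B2=T, B3=S
run #7 (b=0, c=2, k=-3) runs B1->F, B3->E, B4->E, B2->T; records B1=F, B2=T, B3=E, B4=E
run #8 (b=3, c=0, k=1) runs B1->T, B1->F, B3->S, B2->T; records B1=T, B1=F, B2=T, B3=S
union over all inputs: B1=T, B1=F, B2=T, B2=F, B3=S, B3=E, B4=E, B5=T, B5=F, B6=T (10 outcomes)
size 1 is not enough: best union over all size-1 subsets is 7/10
size 2 is not enough: best union over all size-2 subsets is 9/10
inputs {1, 3, 5} (size 3) cover everything; no size-3 subset with a lexicographically smaller index list covers all 10
Answer: 3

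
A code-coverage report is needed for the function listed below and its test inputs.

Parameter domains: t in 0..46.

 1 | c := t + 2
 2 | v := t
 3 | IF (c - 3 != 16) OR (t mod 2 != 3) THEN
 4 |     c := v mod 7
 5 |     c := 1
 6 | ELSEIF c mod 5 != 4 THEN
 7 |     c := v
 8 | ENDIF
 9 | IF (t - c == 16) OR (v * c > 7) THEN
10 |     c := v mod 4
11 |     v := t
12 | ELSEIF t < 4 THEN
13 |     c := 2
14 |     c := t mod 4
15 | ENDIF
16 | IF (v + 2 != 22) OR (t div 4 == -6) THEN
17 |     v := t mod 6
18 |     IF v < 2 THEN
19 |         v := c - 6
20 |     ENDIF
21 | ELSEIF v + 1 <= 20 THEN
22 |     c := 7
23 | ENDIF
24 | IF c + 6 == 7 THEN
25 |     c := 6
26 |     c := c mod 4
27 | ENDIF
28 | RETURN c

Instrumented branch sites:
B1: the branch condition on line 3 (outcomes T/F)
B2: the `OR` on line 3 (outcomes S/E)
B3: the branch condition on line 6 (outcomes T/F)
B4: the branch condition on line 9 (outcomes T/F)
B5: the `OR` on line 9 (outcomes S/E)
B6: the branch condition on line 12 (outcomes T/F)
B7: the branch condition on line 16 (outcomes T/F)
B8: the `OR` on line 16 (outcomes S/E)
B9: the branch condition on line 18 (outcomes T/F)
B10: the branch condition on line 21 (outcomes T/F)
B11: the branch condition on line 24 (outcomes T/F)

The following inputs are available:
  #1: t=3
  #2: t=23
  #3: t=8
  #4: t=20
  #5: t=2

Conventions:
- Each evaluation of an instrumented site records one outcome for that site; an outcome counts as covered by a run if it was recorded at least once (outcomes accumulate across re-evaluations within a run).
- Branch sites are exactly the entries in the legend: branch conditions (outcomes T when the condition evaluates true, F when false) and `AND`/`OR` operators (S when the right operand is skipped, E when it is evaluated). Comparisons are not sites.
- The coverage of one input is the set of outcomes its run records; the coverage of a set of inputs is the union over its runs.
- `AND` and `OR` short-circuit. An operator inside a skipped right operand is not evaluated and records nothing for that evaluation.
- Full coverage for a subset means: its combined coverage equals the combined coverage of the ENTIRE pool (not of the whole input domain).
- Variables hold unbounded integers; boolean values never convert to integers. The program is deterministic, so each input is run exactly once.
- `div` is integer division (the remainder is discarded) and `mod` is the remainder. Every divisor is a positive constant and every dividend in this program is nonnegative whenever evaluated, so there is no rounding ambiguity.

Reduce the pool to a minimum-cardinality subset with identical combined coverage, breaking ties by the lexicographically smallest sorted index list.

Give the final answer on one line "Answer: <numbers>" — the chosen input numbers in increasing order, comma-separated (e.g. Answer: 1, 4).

#1 (t=3) -> B2->S, B1->T, B5->E, B4->F, B6->T, B8->S, B7->T, B9->F, B11->F; covered: B1=T, B2=S, B4=F, B5=E, B6=T, B7=T, B8=S, B9=F, B11=F
#2 (t=23) -> B2->S, B1->T, B5->E, B4->T, B8->S, B7->T, B9->F, B11->F; covered: B1=T, B2=S, B4=T, B5=E, B7=T, B8=S, B9=F, B11=F
#3 (t=8) -> B2->S, B1->T, B5->E, B4->T, B8->S, B7->T, B9->F, B11->F; covered: B1=T, B2=S, B4=T, B5=E, B7=T, B8=S, B9=F, B11=F
#4 (t=20) -> B2->S, B1->T, B5->E, B4->T, B8->E, B7->F, B10->F, B11->F; covered: B1=T, B2=S, B4=T, B5=E, B7=F, B8=E, B10=F, B11=F
#5 (t=2) -> B2->S, B1->T, B5->E, B4->F, B6->T, B8->S, B7->T, B9->F, B11->F; covered: B1=T, B2=S, B4=F, B5=E, B6=T, B7=T, B8=S, B9=F, B11=F
union over all inputs: B1=T, B2=S, B4=T, B4=F, B5=E, B6=T, B7=T, B7=F, B8=S, B8=E, B9=F, B10=F, B11=F (13 outcomes)
size 1 is not enough: best union over all size-1 subsets is 9/13
the canonical winner is {1, 4}: size 2, full 13-outcome coverage, earliest index list among size-2 covers

Answer: 1, 4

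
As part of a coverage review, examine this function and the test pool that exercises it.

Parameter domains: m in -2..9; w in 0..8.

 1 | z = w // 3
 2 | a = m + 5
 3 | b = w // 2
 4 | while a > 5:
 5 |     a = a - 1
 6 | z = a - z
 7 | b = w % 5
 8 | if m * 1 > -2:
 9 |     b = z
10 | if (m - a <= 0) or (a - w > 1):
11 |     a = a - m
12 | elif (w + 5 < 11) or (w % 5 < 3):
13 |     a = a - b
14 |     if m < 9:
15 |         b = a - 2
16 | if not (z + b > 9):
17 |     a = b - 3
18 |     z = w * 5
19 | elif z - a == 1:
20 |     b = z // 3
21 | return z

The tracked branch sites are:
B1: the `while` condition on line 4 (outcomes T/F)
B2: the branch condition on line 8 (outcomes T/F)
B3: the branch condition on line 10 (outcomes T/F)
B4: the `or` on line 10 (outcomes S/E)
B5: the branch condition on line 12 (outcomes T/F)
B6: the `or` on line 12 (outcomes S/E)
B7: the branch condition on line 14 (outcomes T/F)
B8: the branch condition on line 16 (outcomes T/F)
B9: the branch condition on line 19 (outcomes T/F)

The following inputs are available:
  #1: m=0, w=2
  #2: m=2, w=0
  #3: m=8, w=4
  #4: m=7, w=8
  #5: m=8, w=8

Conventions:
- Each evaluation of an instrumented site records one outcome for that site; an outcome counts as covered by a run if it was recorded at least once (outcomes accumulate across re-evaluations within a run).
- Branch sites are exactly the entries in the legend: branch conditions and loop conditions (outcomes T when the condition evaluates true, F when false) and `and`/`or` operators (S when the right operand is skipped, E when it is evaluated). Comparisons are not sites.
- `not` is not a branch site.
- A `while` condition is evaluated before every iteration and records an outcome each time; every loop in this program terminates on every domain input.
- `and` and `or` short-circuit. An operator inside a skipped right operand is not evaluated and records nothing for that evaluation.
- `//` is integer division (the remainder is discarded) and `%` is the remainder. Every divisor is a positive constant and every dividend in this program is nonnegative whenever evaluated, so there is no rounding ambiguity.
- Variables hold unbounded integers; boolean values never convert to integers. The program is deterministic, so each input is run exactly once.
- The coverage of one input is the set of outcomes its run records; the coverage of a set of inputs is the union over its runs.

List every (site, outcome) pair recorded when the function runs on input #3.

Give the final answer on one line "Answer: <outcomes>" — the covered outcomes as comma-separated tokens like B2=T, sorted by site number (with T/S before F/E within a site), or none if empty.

Event log for input #3 (m=8, w=4):
  B1->T, B1->T, B1->T, B1->T, B1->T, B1->T, B1->T, B1->T, B1->F, B2->T
  B4->E, B3->F, B6->S, B5->T, B7->T, B8->T
deduplicating events, the covered set is: B1=T, B1=F, B2=T, B3=F, B4=E, B5=T, B6=S, B7=T, B8=T

Answer: B1=T, B1=F, B2=T, B3=F, B4=E, B5=T, B6=S, B7=T, B8=T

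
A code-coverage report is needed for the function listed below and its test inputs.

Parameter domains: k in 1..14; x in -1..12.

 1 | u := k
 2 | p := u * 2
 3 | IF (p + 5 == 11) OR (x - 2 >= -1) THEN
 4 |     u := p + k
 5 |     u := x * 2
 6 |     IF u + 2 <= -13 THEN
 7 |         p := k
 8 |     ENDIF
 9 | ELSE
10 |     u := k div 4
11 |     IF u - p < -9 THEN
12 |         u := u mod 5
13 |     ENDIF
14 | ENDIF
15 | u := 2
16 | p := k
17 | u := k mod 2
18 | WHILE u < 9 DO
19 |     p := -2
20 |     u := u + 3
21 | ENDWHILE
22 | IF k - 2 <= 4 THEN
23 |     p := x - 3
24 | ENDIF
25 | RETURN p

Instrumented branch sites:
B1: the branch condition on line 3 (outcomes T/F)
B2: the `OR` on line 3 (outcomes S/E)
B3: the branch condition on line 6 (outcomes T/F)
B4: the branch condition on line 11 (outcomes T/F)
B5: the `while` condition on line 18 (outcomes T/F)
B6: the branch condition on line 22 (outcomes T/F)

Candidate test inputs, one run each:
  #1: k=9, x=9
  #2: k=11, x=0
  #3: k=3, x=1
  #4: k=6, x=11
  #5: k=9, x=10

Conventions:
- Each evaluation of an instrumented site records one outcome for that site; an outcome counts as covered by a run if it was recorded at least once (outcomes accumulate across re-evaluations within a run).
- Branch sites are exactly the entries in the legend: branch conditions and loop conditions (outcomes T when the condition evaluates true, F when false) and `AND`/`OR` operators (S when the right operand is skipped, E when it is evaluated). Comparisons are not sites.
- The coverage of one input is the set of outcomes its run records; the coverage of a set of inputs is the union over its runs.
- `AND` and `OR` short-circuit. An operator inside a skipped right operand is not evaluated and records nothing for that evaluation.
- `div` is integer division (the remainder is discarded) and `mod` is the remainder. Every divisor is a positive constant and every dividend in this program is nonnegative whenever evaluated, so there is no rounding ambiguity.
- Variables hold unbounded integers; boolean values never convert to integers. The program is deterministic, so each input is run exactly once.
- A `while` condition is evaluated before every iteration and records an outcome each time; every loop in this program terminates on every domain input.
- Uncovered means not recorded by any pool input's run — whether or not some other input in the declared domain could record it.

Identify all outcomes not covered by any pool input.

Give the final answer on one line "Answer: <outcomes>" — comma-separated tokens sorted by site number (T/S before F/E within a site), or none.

test 1 (k=9, x=9) fires B2->E, B1->T, B3->F, B5->T, B5->T, B5->T, B5->F, B6->F; hits B1=T, B2=E, B3=F, B5=T, B5=F, B6=F
test 2 (k=11, x=0) fires B2->E, B1->F, B4->T, B5->T, B5->T, B5->T, B5->F, B6->F; hits B1=F, B2=E, B4=T, B5=T, B5=F, B6=F
test 3 (k=3, x=1) fires B2->S, B1->T, B3->F, B5->T, B5->T, B5->T, B5->F, B6->T; hits B1=T, B2=S, B3=F, B5=T, B5=F, B6=T
test 4 (k=6, x=11) fires B2->E, B1->T, B3->F, B5->T, B5->T, B5->T, B5->F, B6->T; hits B1=T, B2=E, B3=F, B5=T, B5=F, B6=T
test 5 (k=9, x=10) fires B2->E, B1->T, B3->F, B5->T, B5->T, B5->T, B5->F, B6->F; hits B1=T, B2=E, B3=F, B5=T, B5=F, B6=F
union over the pool: B1=T, B1=F, B2=S, B2=E, B3=F, B4=T, B5=T, B5=F, B6=T, B6=F
uncovered (2 of 12): B3=T, B4=F

Answer: B3=T, B4=F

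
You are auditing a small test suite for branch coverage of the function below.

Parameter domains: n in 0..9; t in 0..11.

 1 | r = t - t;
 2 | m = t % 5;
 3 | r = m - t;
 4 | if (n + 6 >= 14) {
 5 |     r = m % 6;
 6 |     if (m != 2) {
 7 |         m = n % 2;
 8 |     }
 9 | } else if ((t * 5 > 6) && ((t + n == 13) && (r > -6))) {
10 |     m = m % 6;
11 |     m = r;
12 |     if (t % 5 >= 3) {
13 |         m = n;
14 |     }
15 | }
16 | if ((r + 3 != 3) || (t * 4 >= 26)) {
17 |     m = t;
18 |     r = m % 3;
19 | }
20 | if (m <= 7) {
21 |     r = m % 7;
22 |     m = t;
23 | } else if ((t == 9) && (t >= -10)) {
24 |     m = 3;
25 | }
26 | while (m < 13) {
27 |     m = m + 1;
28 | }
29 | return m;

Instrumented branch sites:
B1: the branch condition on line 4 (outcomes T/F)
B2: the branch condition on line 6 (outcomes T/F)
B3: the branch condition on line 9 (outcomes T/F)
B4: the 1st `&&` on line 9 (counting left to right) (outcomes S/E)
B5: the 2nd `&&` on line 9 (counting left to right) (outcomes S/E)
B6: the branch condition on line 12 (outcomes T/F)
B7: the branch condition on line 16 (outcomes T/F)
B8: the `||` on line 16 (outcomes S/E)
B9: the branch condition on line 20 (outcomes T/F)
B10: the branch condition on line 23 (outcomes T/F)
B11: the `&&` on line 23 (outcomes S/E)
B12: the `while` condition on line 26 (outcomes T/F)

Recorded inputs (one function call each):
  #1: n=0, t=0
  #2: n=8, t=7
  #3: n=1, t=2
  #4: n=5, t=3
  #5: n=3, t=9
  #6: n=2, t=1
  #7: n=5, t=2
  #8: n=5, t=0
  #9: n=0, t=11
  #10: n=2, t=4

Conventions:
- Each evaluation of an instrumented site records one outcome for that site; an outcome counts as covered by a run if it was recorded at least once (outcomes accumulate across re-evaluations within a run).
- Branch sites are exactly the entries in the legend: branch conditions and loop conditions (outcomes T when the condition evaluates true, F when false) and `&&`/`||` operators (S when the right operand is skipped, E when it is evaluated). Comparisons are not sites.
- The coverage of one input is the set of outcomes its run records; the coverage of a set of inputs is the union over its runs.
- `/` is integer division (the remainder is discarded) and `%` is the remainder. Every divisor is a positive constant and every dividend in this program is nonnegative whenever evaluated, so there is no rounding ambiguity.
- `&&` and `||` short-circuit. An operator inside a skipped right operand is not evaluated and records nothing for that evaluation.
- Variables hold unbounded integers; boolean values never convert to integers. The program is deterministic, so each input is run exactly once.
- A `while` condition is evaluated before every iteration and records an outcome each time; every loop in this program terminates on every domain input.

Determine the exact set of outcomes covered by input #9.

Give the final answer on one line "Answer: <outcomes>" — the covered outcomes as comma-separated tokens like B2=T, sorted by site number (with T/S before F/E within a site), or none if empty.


Simulating input #9 (n=0, t=11) step by step:
  B1->F, B4->E, B5->S, B3->F, B8->S, B7->T, B9->F, B11->S, B10->F, B12->T
  B12->T, B12->F
distinct outcomes covered: B1=F, B3=F, B4=E, B5=S, B7=T, B8=S, B9=F, B10=F, B11=S, B12=T, B12=F
Answer: B1=F, B3=F, B4=E, B5=S, B7=T, B8=S, B9=F, B10=F, B11=S, B12=T, B12=F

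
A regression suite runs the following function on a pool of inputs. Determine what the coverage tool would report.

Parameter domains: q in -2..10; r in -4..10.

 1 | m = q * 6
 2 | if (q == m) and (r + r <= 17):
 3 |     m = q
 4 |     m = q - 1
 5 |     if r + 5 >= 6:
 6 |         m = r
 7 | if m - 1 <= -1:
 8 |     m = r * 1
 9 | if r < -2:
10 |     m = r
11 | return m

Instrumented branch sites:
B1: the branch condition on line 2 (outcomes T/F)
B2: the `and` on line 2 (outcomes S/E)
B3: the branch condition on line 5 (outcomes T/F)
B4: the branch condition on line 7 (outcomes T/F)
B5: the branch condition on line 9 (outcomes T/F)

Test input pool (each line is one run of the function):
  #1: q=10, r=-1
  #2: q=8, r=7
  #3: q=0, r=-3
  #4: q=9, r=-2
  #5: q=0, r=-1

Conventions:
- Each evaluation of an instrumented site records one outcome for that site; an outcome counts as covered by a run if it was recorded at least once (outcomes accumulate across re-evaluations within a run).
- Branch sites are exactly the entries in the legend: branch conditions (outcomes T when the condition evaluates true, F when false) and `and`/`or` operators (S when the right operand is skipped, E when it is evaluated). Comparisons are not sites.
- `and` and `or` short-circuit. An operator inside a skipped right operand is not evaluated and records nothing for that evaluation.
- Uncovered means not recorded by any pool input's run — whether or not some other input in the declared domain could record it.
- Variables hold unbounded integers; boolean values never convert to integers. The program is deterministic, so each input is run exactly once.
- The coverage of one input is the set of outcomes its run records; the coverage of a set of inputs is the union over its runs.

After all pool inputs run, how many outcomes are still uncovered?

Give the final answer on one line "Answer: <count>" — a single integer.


input #1 (q=10, r=-1): covers B1=F, B2=S, B4=F, B5=F
input #2 (q=8, r=7): covers B1=F, B2=S, B4=F, B5=F
input #3 (q=0, r=-3): covers B1=T, B2=E, B3=F, B4=T, B5=T
input #4 (q=9, r=-2): covers B1=F, B2=S, B4=F, B5=F
input #5 (q=0, r=-1): covers B1=T, B2=E, B3=F, B4=T, B5=F
union over the pool: B1=T, B1=F, B2=S, B2=E, B3=F, B4=T, B4=F, B5=T, B5=F
uncovered (1 of 10): B3=T
Answer: 1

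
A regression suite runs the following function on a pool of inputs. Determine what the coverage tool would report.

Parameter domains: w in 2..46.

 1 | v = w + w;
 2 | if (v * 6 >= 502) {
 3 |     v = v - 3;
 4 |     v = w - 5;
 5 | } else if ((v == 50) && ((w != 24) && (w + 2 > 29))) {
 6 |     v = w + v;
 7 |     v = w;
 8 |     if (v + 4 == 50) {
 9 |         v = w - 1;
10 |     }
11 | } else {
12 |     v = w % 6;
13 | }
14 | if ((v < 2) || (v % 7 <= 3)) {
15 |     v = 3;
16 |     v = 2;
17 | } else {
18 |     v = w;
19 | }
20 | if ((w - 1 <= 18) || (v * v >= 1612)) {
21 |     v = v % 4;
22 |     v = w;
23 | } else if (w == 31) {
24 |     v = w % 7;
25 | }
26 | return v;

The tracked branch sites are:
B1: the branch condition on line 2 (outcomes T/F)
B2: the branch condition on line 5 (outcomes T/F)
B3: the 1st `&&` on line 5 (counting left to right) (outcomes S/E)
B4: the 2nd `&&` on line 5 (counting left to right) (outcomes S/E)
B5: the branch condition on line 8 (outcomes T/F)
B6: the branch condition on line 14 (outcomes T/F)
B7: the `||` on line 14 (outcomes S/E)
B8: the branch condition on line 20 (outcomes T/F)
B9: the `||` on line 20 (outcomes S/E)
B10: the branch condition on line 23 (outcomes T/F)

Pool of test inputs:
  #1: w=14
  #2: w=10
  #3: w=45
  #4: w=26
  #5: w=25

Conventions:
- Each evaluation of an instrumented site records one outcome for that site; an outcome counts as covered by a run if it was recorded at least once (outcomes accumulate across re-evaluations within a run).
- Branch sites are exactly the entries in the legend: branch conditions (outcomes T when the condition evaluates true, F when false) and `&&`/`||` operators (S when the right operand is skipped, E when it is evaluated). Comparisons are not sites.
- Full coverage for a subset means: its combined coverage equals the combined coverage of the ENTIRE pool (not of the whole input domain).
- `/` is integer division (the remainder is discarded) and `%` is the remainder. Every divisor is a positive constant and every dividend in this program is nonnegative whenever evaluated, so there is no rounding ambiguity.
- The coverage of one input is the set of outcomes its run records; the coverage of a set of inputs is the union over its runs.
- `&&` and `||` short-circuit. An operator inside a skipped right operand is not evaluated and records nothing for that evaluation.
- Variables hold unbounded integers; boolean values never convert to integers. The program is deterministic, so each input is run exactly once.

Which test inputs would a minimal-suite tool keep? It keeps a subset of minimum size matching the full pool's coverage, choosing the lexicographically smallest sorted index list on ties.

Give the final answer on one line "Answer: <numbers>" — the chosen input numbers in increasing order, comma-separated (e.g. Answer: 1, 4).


input #1 (w=14): covers B1=F, B2=F, B3=S, B6=T, B7=E, B8=T, B9=S
input #2 (w=10): covers B1=F, B2=F, B3=S, B6=F, B7=E, B8=T, B9=S
input #3 (w=45): covers B1=T, B6=F, B7=E, B8=T, B9=E
input #4 (w=26): covers B1=F, B2=F, B3=S, B6=T, B7=E, B8=F, B9=E, B10=F
input #5 (w=25): covers B1=F, B2=F, B3=E, B4=E, B6=T, B7=S, B8=F, B9=E, B10=F
the full pool covers 15 outcomes: B1=T, B1=F, B2=F, B3=S, B3=E, B4=E, B6=T, B6=F, B7=S, B7=E, B8=T, B8=F, B9=S, B9=E, B10=F
no size-1 subset reaches all 15 outcomes (best union: 9/15)
no size-2 subset reaches all 15 outcomes (best union: 14/15)
at size 3, {1, 3, 5} reaches all 15 outcomes; every lexicographically earlier size-3 subset fails
Answer: 1, 3, 5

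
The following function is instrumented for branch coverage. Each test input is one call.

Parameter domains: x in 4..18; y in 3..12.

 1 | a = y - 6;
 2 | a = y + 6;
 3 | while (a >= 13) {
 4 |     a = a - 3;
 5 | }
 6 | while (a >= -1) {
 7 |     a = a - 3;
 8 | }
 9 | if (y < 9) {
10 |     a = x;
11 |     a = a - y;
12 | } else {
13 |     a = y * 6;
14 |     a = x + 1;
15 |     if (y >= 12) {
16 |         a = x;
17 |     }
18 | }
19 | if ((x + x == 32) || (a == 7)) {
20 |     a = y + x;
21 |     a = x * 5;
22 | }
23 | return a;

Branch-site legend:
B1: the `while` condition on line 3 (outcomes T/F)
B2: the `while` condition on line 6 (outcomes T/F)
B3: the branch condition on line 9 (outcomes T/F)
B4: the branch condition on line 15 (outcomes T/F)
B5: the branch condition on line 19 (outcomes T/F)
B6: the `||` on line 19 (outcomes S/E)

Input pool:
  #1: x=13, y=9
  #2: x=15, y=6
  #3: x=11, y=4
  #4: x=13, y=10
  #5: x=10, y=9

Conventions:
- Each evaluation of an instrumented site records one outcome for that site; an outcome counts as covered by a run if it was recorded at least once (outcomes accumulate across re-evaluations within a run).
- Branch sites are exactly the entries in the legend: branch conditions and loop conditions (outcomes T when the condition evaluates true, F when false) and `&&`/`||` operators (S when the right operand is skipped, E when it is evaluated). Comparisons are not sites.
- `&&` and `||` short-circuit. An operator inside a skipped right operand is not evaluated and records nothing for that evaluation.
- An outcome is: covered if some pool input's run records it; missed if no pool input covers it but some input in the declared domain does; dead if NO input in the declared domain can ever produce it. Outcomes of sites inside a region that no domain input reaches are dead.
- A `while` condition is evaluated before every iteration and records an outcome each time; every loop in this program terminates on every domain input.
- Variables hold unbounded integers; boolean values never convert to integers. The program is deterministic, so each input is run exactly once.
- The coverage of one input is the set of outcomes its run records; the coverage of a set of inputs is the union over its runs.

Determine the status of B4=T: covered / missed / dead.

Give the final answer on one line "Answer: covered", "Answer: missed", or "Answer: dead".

no pool input records B4=T
but domain input (x=4, y=12) does record it -> reachable, so missed

Answer: missed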